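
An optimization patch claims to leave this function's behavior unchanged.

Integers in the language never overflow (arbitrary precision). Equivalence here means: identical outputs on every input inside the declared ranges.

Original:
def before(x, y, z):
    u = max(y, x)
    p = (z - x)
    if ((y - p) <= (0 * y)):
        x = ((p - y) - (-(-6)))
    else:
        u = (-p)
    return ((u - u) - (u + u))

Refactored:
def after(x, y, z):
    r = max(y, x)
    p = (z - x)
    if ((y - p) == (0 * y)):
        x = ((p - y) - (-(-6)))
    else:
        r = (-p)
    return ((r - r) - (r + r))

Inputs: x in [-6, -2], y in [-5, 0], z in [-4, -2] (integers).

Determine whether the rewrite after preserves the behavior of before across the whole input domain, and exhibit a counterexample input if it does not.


x=-6, y=-5, z=-4 yields 10 from before but 4 from after.
verdict: not equivalent; witness: x=-6, y=-5, z=-4


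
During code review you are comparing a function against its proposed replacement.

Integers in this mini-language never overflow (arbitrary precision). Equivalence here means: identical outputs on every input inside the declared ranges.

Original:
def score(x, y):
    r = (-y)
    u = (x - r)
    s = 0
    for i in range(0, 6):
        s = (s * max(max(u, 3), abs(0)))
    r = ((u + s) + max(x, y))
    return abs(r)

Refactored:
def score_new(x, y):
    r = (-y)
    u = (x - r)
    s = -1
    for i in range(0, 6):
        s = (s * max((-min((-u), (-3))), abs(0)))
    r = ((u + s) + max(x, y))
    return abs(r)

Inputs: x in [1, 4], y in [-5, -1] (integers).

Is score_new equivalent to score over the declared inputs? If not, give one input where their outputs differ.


Consider the input x=1, y=-5.
score: r becomes 5; next u becomes -4; next s becomes 0; next at i=0:; next s becomes 0; next at i=1:; next s becomes 0; next at i=2:; next s becomes 0; next at i=3:; next s becomes 0; next at i=4:; next s becomes 0; next at i=5:; next s becomes 0; next r becomes -3; next final value 3
score_new: r becomes 5; next u becomes -4; next s becomes -1; next at i=0:; next s becomes -3; next at i=1:; next s becomes -9; next at i=2:; next s becomes -27; next at i=3:; next s becomes -81; next at i=4:; next s becomes -243; next at i=5:; next s becomes -729; next r becomes -732; next final value 732
3 vs 732 — the two versions disagree here.
verdict: not equivalent; witness: x=1, y=-5


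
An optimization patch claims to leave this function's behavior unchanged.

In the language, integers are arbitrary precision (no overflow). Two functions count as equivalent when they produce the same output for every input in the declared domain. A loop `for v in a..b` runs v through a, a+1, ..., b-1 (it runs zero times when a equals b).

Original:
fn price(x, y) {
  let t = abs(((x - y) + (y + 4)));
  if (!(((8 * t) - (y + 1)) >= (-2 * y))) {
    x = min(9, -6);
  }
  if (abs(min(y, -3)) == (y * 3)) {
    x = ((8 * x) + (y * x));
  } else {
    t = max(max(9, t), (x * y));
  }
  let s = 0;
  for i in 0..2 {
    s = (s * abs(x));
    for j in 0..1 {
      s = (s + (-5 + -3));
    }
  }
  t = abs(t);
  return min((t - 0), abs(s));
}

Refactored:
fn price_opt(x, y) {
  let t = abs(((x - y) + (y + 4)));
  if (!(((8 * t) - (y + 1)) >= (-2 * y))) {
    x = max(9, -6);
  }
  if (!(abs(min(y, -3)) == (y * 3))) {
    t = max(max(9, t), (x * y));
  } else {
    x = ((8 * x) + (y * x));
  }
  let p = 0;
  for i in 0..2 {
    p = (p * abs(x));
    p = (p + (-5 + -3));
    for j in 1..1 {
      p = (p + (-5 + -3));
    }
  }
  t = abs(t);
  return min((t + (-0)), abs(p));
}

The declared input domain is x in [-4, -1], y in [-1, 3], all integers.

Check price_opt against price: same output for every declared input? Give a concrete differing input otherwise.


The one real change (`min(9, -6)` became `max(9, -6)`) has no effect anywhere in the declared ranges.
Tracing x=-3, y=2: price: t becomes 1; next (!(((8 * t) - (y + 1)) >= (-2 * y))) evaluates to false; next (abs(min(y, -3)) == (y * 3)) evaluates to false; next t becomes 9; next s becomes 0; next at i=0:; next s becomes 0; next at j=0:; next s becomes -8; next at i=1:; next s becomes -24; next at j=0:; next s becomes -32; next t becomes 9; next final value 9 | price_opt: t becomes 1; next (!(((8 * t) - (y + 1)) >= (-2 * y))) evaluates to false; next (!(abs(min(y, -3)) == (y * 3))) evaluates to true; next t becomes 9; next p becomes 0; next at i=0:; next p becomes 0; next p becomes -8; next j never enters its loop body; next at i=1:; next p becomes -24; next p becomes -32; next j never enters its loop body; next t becomes 9; next final value 9 — matching result 9.
Sweeping the whole domain (20 inputs) finds no disagreement.
verdict: equivalent


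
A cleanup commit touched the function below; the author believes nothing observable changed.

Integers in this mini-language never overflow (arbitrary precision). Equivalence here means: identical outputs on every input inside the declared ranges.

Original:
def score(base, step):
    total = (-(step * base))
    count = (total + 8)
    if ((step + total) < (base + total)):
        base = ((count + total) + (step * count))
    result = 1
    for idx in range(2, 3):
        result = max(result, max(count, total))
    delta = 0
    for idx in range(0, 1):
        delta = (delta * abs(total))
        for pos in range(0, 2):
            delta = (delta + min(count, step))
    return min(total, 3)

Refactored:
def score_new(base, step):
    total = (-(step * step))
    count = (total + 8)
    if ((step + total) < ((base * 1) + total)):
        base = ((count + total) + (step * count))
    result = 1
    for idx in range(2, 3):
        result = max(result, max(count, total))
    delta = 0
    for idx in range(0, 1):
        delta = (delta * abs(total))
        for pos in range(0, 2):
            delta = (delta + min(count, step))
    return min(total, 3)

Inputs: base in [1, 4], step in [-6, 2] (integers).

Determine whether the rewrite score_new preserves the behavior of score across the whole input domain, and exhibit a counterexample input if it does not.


Take base=1, step=-6.
score: total=6, then count=14, then ((step + total) < (base + total)) is true, then base=-64, then result=1, then (idx=2), then result=14, then delta=0, then (idx=0), then delta=0, then (pos=0), then delta=-6, then (pos=1), then delta=-12, then returns 3
score_new: total=-36, then count=-28, then ((step + total) < ((base * 1) + total)) is true, then base=104, then result=1, then (idx=2), then result=1, then delta=0, then (idx=0), then delta=0, then (pos=0), then delta=-28, then (pos=1), then delta=-56, then returns -36
3 and -36 differ, so these are not the same function on this domain.
verdict: not equivalent; witness: base=1, step=-6


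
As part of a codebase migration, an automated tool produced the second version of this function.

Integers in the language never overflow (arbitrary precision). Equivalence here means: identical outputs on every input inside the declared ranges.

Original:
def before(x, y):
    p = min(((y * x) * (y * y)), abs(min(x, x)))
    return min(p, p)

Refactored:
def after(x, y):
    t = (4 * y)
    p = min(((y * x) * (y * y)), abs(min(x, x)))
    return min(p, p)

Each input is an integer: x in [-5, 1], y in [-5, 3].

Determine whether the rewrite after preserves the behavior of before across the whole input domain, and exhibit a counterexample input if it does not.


Although local variable names differ; and constant usage differs; and statement counts differ; and arithmetic usage differs, 63/63 inputs agree.
verdict: equivalent


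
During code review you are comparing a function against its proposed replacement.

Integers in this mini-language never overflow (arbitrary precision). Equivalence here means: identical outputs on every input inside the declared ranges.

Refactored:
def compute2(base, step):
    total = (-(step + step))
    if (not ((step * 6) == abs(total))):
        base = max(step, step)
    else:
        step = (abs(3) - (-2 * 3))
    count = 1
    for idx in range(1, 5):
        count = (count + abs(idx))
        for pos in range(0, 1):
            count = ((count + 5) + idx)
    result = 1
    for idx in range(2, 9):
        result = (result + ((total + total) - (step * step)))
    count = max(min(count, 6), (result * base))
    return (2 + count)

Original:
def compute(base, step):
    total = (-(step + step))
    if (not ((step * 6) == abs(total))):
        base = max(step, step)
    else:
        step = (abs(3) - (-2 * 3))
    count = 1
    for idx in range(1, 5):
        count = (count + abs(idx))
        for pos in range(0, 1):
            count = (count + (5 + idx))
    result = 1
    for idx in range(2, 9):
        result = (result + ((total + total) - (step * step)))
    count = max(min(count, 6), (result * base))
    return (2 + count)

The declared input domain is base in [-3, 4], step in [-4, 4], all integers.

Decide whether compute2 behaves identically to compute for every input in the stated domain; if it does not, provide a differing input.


This is a faithful refactor — same computation, different form, but the computed results match everywhere.
As a probe, take base=3, step=-4: compute runs total := 8 | (not ((step * 6) == abs(total))): true | base := -4 | count := 1 | iter idx=1: | count := 2 | iter pos=0: | count := 8 | iter idx=2: | count := 10 | iter pos=0: | count := 17 | iter idx=3: | count := 20 | iter pos=0: | count := 28 | iter idx=4: | count := 32 | iter pos=0: | count := 41 | result := 1 | iter idx=2: | result := 1 | iter idx=3: | result := 1 | iter idx=4: | result := 1 | iter idx=5: | result := 1 | iter idx=6: | result := 1 | iter idx=7: | result := 1 | iter idx=8: | result := 1 | count := 6 | result 8; compute2 runs total := 8 | (not ((step * 6) == abs(total))): true | base := -4 | count := 1 | iter idx=1: | count := 2 | iter pos=0: | count := 8 | iter idx=2: | count := 10 | iter pos=0: | count := 17 | iter idx=3: | count := 20 | iter pos=0: | count := 28 | iter idx=4: | count := 32 | iter pos=0: | count := 41 | result := 1 | iter idx=2: | result := 1 | iter idx=3: | result := 1 | iter idx=4: | result := 1 | iter idx=5: | result := 1 | iter idx=6: | result := 1 | iter idx=7: | result := 1 | iter idx=8: | result := 1 | count := 6 | result 8; both end at 8.
Across all 72 domain points the two functions coincide.
verdict: equivalent


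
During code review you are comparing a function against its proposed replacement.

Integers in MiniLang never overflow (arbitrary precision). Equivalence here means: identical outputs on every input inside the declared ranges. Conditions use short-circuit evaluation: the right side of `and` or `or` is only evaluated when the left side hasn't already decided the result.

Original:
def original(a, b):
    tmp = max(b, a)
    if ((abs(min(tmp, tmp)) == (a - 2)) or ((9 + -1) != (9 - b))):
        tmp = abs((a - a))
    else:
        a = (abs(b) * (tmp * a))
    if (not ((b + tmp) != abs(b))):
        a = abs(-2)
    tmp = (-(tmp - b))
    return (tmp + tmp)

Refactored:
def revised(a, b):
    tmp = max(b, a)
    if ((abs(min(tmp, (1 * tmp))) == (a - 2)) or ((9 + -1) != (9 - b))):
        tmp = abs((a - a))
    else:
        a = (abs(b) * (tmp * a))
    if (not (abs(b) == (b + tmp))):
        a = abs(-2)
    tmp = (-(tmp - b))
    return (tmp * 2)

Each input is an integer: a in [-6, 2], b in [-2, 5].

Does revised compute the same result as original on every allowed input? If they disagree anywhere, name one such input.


Whatever the rewrite altered, no input in the stated domain can expose a difference; all 72 inputs agree.
verdict: equivalent


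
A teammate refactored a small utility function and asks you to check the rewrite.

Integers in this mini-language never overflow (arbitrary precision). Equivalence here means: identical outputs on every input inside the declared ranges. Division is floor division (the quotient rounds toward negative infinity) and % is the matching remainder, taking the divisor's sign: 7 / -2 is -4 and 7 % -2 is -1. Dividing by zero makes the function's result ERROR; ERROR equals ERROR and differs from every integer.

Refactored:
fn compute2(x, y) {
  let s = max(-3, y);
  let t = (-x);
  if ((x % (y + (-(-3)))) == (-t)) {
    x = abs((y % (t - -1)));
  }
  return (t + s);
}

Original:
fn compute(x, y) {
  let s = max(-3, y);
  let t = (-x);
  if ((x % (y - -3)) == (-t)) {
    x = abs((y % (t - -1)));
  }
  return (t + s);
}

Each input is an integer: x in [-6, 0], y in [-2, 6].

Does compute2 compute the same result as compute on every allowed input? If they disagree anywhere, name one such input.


Equivalent — the differences include arithmetic usage differs, yet no declared input distinguishes the two.
One worked example (x=-4, y=-1) — compute: s becomes -1; next t becomes 4; next ((x % (y - -3)) == (-t)) evaluates to false; next final value 3; compute2: s becomes -1; next t becomes 4; next ((x % (y + (-(-3)))) == (-t)) evaluates to false; next final value 3; agreement on 3.
Checked all 63 inputs in the declared domain: the outputs agree on every one.
verdict: equivalent


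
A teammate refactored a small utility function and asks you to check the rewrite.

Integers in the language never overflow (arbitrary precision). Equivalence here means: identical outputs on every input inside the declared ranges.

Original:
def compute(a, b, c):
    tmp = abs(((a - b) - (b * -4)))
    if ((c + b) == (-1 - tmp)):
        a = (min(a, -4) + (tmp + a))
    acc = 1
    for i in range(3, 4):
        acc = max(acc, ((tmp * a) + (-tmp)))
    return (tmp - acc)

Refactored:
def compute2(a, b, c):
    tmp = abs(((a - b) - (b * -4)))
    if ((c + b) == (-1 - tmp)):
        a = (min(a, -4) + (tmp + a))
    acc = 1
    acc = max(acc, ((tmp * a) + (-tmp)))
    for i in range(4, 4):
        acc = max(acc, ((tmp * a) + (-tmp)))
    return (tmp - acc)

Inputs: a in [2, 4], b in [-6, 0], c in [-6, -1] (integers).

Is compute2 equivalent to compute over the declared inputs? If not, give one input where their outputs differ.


Differences: loop structure differs; min/max/abs usage differs; statement counts differ; arithmetic usage differs — yet all 126 inputs agree.
verdict: equivalent


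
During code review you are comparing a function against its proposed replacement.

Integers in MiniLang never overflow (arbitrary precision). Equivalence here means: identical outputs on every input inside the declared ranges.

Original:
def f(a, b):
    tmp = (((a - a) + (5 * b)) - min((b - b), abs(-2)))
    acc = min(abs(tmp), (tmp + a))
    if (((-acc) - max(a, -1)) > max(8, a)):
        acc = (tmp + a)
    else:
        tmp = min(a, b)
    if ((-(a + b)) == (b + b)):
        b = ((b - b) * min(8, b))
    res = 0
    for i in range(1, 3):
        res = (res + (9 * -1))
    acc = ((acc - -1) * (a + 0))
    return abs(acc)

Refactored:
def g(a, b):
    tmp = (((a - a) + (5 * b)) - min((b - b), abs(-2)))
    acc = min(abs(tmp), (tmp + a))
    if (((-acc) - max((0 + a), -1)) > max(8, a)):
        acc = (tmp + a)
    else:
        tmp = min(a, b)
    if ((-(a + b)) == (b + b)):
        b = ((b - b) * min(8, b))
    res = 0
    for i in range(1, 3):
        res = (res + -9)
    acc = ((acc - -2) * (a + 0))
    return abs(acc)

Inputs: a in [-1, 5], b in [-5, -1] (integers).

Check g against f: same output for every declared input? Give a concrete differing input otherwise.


The rewrite breaks on a=-1, b=-5, where the results are 25 and 24.
f: tmp becomes -25; next acc becomes -26; next (((-acc) - max(a, -1)) > max(8, a)) evaluates to true; next acc becomes -26; next ((-(a + b)) == (b + b)) evaluates to false; next res becomes 0; next at i=1:; next res becomes -9; next at i=2:; next res becomes -18; next acc becomes 25; next final value 25
g: tmp becomes -25; next acc becomes -26; next (((-acc) - max((0 + a), -1)) > max(8, a)) evaluates to true; next acc becomes -26; next ((-(a + b)) == (b + b)) evaluates to false; next res becomes 0; next at i=1:; next res becomes -9; next at i=2:; next res becomes -18; next acc becomes 24; next final value 24
verdict: not equivalent; witness: a=-1, b=-5


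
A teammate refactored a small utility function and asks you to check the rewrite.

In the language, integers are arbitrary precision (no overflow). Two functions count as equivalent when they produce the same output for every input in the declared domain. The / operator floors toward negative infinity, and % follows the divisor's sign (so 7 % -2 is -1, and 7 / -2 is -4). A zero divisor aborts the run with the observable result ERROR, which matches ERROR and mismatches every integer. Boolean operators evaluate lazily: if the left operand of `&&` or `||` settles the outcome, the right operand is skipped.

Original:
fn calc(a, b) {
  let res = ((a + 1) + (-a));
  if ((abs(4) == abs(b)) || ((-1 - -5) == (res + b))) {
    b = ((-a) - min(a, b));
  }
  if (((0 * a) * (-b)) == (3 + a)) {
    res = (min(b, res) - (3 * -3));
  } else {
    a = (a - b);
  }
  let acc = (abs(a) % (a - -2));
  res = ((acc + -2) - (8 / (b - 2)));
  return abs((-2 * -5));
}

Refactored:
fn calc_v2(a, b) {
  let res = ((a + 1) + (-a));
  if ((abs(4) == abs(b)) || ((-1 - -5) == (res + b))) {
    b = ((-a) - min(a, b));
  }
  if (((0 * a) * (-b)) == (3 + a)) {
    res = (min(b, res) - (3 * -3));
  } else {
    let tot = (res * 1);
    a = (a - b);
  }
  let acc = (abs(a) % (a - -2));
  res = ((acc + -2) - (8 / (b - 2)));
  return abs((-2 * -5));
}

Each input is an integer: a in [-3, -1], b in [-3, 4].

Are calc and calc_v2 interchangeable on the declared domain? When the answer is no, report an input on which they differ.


The two are interchangeable: local variable names differ; statement counts differ; arithmetic usage differs; constant usage differs, and every declared input agrees.
Spot check at a=-3, b=1 — calc: res = 1; ((abs(4) == abs(b)) || ((-1 - -5) == (res + b))) -> false; (((0 * a) * (-b)) == (3 + a)) -> true; res = 10; acc = 0; res = 6; return 10. calc_v2: res = 1; ((abs(4) == abs(b)) || ((-1 - -5) == (res + b))) -> false; (((0 * a) * (-b)) == (3 + a)) -> true; res = 10; acc = 0; res = 6; return 10. Both give 10.
Across all 24 domain points the two functions coincide.
verdict: equivalent


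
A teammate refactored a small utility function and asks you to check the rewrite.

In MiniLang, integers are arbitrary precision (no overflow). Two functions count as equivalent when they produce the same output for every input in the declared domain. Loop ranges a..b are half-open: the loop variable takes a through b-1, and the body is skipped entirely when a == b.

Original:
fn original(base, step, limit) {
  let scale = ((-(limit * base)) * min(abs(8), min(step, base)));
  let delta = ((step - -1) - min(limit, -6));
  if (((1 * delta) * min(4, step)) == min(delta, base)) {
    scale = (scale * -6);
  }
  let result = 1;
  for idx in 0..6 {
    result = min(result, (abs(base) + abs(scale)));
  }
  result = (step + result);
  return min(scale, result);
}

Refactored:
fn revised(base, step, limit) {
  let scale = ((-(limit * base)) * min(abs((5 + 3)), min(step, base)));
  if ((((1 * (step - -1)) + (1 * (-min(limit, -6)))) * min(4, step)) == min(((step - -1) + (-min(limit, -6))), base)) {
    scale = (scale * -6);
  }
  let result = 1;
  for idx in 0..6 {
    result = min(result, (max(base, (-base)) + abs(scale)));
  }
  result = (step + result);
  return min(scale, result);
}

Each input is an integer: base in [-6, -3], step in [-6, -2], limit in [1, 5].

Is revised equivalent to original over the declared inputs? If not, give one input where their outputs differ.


Reading the diff, among the changes: local variable names differ; arithmetic usage differs; min/max/abs usage differs; constant usage differs; statement counts differ.
One worked example (base=-4, step=-2, limit=1) — original: scale=-16, then delta=5, then (((1 * delta) * min(4, step)) == min(delta, base)) is false, then result=1, then (idx=0), then result=1, then (idx=1), then result=1, then (idx=2), then result=1, then (idx=3), then result=1, then (idx=4), then result=1, then (idx=5), then result=1, then result=-1, then returns -16; revised: scale=-16, then ((((1 * (step - -1)) + (1 * (-min(limit, -6)))) * min(4, step)) == min(((step - -1) + (-min(limit, -6))), base)) is false, then result=1, then (idx=0), then result=1, then (idx=1), then result=1, then (idx=2), then result=1, then (idx=3), then result=1, then (idx=4), then result=1, then (idx=5), then result=1, then result=-1, then returns -16; agreement on -16.
Sweeping the whole domain (100 inputs) finds no disagreement.
verdict: equivalent


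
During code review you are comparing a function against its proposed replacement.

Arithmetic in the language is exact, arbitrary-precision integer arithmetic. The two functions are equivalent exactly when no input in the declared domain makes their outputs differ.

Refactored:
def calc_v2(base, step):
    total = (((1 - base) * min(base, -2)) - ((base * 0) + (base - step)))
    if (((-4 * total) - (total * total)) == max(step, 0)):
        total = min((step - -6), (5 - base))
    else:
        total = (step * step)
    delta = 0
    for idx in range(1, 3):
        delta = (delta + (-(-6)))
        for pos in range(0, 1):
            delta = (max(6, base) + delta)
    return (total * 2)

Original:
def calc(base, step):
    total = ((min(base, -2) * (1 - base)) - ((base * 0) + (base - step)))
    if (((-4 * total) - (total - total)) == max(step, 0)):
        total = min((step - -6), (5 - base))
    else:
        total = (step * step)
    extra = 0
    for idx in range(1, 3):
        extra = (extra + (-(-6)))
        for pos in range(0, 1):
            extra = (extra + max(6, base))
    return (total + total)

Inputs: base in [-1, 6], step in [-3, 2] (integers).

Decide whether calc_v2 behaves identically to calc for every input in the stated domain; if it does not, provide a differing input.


Not equivalent: base=-1, step=-1 separates them (2 vs 10).
calc: total=-4, then (((-4 * total) - (total - total)) == max(step, 0)) is false, then total=1, then extra=0, then (idx=1), then extra=6, then (pos=0), then extra=12, then (idx=2), then extra=18, then (pos=0), then extra=24, then returns 2
calc_v2: total=-4, then (((-4 * total) - (total * total)) == max(step, 0)) is true, then total=5, then delta=0, then (idx=1), then delta=6, then (pos=0), then delta=12, then (idx=2), then delta=18, then (pos=0), then delta=24, then returns 10
verdict: not equivalent; witness: base=-1, step=-1


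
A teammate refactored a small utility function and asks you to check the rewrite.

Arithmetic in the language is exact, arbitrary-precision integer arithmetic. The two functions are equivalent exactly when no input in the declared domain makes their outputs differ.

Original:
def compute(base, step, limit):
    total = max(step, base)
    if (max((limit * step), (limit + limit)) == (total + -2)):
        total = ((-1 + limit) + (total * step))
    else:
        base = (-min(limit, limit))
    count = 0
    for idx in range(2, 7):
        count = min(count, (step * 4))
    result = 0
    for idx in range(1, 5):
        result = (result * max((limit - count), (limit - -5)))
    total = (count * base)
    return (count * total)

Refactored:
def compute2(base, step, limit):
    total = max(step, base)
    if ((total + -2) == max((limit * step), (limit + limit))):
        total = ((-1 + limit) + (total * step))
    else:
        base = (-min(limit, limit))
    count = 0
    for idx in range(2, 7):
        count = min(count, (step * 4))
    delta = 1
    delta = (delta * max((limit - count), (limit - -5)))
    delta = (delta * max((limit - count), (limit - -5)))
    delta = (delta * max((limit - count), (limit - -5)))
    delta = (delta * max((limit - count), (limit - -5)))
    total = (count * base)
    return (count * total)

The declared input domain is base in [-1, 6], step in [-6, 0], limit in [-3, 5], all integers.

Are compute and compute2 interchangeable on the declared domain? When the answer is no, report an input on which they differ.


The suspicious edit (`0` became `1`) never changes the result for any input inside the declared domain.
One worked example (base=3, step=-4, limit=5) — compute: total = 3; (max((limit * step), (limit + limit)) == (total + -2)) -> false; base = -5; count = 0; [idx=2]; count = -16; [idx=3]; count = -16; [idx=4]; count = -16; [idx=5]; count = -16; [idx=6]; count = -16; result = 0; [idx=1]; result = 0; [idx=2]; result = 0; [idx=3]; result = 0; [idx=4]; result = 0; total = 80; return -1280; compute2: total = 3; ((total + -2) == max((limit * step), (limit + limit))) -> false; base = -5; count = 0; [idx=2]; count = -16; [idx=3]; count = -16; [idx=4]; count = -16; [idx=5]; count = -16; [idx=6]; count = -16; delta = 1; delta = 21; delta = 441; delta = 9261; delta = 194481; total = 80; return -1280; agreement on -1280.
Every one of the 504 inputs gives matching results.
verdict: equivalent


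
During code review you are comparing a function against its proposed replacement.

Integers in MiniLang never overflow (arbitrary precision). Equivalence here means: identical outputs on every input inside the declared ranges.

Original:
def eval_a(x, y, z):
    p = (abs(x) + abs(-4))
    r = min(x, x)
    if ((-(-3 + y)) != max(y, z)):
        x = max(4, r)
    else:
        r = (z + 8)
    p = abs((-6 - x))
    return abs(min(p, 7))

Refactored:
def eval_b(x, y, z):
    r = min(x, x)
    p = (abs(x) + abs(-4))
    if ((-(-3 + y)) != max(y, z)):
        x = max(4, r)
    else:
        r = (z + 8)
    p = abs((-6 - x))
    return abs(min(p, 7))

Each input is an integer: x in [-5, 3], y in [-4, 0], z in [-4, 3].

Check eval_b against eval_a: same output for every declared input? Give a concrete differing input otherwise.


Comparing the listings, the differences include: same computation, different form.
One worked example (x=-4, y=-3, z=0) — eval_a: p=8, then r=-4, then ((-(-3 + y)) != max(y, z)) is true, then x=4, then p=10, then returns 7; eval_b: r=-4, then p=8, then ((-(-3 + y)) != max(y, z)) is true, then x=4, then p=10, then returns 7; agreement on 7.
Checked all 360 inputs in the declared domain: the outputs agree on every one.
verdict: equivalent


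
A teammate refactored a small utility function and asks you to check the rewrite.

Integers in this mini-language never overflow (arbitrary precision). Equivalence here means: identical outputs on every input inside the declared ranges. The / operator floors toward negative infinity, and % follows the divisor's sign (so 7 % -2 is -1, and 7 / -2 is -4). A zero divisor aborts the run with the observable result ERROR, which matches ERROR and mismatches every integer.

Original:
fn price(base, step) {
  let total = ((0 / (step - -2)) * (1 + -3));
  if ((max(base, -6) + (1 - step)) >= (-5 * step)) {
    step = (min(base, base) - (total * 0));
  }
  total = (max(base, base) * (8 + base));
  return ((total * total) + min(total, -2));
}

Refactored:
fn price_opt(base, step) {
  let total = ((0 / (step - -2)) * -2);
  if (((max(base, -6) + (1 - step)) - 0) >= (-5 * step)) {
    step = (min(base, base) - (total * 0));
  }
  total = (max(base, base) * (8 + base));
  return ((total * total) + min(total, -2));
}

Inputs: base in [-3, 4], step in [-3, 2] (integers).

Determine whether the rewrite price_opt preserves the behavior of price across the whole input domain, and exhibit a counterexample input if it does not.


Equivalent — the differences include arithmetic usage differs, plus constant usage differs, yet no declared input distinguishes the two.
Tracing base=0, step=-2: price: divide-by-zero, output ERROR | price_opt: divide-by-zero, output ERROR — matching result ERROR.
Sweeping the whole domain (48 inputs) finds no disagreement.
verdict: equivalent


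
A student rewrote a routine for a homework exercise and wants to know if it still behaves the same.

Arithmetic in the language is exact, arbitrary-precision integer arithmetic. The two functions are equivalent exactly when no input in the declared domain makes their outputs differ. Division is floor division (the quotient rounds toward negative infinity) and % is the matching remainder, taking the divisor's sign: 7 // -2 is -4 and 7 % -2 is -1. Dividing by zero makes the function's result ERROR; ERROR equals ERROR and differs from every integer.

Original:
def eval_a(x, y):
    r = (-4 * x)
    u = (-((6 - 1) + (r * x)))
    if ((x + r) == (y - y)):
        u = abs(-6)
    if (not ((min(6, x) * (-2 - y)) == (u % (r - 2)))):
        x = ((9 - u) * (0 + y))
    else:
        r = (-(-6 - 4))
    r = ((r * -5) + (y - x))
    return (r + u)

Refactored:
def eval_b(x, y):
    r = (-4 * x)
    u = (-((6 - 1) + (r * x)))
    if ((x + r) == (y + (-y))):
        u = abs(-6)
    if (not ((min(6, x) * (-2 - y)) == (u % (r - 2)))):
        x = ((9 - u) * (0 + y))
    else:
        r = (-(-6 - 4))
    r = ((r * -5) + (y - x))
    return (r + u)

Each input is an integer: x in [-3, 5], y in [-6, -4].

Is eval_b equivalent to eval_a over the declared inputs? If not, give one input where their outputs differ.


Side by side, the visible changes include: arithmetic usage differs.
As a probe, take x=-3, y=-4: eval_a runs r = 12; u = 31; ((x + r) == (y - y)) -> false; (not ((min(6, x) * (-2 - y)) == (u % (r - 2)))) -> true; x = 88; r = -152; return -121; eval_b runs r = 12; u = 31; ((x + r) == (y + (-y))) -> false; (not ((min(6, x) * (-2 - y)) == (u % (r - 2)))) -> true; x = 88; r = -152; return -121; both end at -121.
Checked all 27 inputs in the declared domain: the outputs agree on every one.
verdict: equivalent


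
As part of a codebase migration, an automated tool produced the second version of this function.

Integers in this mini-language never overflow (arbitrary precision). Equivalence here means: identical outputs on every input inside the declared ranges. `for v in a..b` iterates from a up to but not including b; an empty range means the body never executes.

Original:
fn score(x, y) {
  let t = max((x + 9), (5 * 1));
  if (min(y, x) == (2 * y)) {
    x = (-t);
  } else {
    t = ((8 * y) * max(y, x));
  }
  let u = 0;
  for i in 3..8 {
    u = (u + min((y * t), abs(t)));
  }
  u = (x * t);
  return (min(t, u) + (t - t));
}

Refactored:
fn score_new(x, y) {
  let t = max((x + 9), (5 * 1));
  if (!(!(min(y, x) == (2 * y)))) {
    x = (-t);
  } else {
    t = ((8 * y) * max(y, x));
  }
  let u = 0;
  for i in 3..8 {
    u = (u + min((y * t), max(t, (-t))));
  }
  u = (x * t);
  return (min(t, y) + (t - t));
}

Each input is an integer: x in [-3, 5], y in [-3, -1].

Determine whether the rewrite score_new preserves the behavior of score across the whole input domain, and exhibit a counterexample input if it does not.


These are not equivalent — on x=-3, y=-3 the outputs split (-216 vs -3).
score: t becomes 6; next (min(y, x) == (2 * y)) evaluates to false; next t becomes 72; next u becomes 0; next at i=3:; next u becomes -216; next at i=4:; next u becomes -432; next at i=5:; next u becomes -648; next at i=6:; next u becomes -864; next at i=7:; next u becomes -1080; next u becomes -216; next final value -216
score_new: t becomes 6; next (!(!(min(y, x) == (2 * y)))) evaluates to false; next t becomes 72; next u becomes 0; next at i=3:; next u becomes -216; next at i=4:; next u becomes -432; next at i=5:; next u becomes -648; next at i=6:; next u becomes -864; next at i=7:; next u becomes -1080; next u becomes -216; next final value -3
verdict: not equivalent; witness: x=-3, y=-3


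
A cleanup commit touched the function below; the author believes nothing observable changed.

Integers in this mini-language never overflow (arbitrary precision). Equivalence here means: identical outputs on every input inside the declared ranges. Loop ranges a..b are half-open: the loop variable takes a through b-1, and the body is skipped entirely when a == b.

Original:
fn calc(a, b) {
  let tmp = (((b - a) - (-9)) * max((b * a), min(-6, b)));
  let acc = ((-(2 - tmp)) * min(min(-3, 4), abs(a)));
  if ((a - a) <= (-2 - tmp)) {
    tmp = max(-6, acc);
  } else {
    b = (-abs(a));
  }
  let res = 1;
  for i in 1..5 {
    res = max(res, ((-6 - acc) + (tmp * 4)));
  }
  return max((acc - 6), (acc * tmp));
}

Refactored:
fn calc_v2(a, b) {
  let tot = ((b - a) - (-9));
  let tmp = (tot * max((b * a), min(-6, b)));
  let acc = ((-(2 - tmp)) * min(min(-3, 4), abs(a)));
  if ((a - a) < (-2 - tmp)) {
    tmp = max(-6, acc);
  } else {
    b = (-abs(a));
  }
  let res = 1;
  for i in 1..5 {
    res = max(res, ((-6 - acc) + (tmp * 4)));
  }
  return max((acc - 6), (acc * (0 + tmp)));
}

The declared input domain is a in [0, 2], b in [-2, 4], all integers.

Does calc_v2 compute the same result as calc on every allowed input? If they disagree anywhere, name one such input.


Equivalent. The one real change (`((a - a) <= (-2 - tmp))` became `((a - a) < (-2 - tmp))`) has no effect anywhere in the declared ranges.
An exhaustive pass over the 21 declared inputs shows identical outputs.
One worked example (a=2, b=2) — calc: tmp = 36; acc = -102; ((a - a) <= (-2 - tmp)) -> false; b = -2; res = 1; [i=1]; res = 240; [i=2]; res = 240; [i=3]; res = 240; [i=4]; res = 240; return -108; calc_v2: tot = 9; tmp = 36; acc = -102; ((a - a) < (-2 - tmp)) -> false; b = -2; res = 1; [i=1]; res = 240; [i=2]; res = 240; [i=3]; res = 240; [i=4]; res = 240; return -108; agreement on -108.
verdict: equivalent


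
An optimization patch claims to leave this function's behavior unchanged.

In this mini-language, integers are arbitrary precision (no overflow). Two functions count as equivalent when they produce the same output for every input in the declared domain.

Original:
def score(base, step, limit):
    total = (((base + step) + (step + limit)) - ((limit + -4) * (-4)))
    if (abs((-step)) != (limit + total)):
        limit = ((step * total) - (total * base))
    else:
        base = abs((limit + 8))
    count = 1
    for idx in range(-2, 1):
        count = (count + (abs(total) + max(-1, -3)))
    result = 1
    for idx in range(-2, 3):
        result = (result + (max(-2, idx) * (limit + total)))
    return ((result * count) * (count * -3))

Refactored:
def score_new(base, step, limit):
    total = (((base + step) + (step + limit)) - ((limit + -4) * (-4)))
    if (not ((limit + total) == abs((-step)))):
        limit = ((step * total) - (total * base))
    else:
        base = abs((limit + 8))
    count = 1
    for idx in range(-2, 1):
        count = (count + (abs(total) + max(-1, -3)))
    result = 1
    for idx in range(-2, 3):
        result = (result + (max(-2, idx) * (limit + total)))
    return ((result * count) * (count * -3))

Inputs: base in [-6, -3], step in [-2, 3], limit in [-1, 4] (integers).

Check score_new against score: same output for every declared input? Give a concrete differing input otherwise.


Reading the diff, among the changes: boolean connective usage differs; also comparison usage differs.
Tracing base=-4, step=3, limit=3: score: total=1, then (abs((-step)) != (limit + total)) is true, then limit=7, then count=1, then (idx=-2), then count=1, then (idx=-1), then count=1, then (idx=0), then count=1, then result=1, then (idx=-2), then result=-15, then (idx=-1), then result=-23, then (idx=0), then result=-23, then (idx=1), then result=-15, then (idx=2), then result=1, then returns -3 | score_new: total=1, then (not ((limit + total) == abs((-step)))) is true, then limit=7, then count=1, then (idx=-2), then count=1, then (idx=-1), then count=1, then (idx=0), then count=1, then result=1, then (idx=-2), then result=-15, then (idx=-1), then result=-23, then (idx=0), then result=-23, then (idx=1), then result=-15, then (idx=2), then result=1, then returns -3 — matching result -3.
An exhaustive pass over the 144 declared inputs shows identical outputs.
verdict: equivalent


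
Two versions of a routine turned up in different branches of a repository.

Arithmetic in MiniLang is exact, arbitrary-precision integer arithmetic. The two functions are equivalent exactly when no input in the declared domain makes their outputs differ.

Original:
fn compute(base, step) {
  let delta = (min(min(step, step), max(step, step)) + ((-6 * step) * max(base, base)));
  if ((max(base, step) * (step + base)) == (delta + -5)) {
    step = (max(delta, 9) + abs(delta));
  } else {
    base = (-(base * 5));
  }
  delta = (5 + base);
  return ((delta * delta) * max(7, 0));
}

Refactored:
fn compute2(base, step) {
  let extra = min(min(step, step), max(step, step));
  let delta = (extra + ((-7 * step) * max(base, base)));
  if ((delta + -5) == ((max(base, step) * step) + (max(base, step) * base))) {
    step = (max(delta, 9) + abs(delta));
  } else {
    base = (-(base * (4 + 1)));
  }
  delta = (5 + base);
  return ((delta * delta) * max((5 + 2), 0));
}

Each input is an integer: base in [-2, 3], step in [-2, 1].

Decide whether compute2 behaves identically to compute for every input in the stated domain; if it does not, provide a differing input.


Try base=1, step=-1.
compute: delta := 5 | ((max(base, step) * (step + base)) == (delta + -5)): true | step := 14 | delta := 6 | result 252
compute2: extra := -1 | delta := 6 | ((delta + -5) == ((max(base, step) * step) + (max(base, step) * base))): false | base := -5 | delta := 0 | result 0
252 vs 0 — the two versions disagree here.
verdict: not equivalent; witness: base=1, step=-1


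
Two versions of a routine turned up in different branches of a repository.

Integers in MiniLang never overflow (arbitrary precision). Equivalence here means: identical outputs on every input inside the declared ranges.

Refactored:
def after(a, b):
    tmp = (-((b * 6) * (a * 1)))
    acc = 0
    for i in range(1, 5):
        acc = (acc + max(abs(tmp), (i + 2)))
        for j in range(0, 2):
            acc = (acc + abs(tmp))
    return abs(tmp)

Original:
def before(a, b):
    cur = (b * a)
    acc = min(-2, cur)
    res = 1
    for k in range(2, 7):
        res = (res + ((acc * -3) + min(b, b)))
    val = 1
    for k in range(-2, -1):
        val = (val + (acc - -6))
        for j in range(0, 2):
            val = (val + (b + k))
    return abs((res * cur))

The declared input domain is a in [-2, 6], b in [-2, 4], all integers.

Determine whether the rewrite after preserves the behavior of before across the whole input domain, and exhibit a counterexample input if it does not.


Evaluate both at a=-2, b=-2.
before: cur=4, then acc=-2, then res=1, then (k=2), then res=5, then (k=3), then res=9, then (k=4), then res=13, then (k=5), then res=17, then (k=6), then res=21, then val=1, then (k=-2), then val=5, then (j=0), then val=1, then (j=1), then val=-3, then returns 84
after: tmp=-24, then acc=0, then (i=1), then acc=24, then (j=0), then acc=48, then (j=1), then acc=72, then (i=2), then acc=96, then (j=0), then acc=120, then (j=1), then acc=144, then (i=3), then acc=168, then (j=0), then acc=192, then (j=1), then acc=216, then (i=4), then acc=240, then (j=0), then acc=264, then (j=1), then acc=288, then returns 24
84 and 24 differ, so these are not the same function on this domain.
verdict: not equivalent; witness: a=-2, b=-2


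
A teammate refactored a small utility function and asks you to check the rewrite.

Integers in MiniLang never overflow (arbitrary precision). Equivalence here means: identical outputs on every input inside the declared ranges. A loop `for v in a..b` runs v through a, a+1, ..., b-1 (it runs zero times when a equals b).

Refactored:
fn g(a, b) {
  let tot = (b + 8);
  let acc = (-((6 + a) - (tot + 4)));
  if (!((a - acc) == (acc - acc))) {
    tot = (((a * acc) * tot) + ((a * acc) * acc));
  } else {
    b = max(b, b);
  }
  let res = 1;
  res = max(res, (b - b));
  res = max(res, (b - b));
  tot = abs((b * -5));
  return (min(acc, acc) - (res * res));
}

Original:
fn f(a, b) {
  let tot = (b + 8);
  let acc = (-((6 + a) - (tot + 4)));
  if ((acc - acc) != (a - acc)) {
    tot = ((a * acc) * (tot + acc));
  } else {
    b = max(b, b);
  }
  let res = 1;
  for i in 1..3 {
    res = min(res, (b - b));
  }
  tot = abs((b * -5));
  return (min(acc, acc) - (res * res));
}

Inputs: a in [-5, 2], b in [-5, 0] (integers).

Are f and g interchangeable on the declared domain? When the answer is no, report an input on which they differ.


Try a=-5, b=-5.
f: tot=3, then acc=6, then ((acc - acc) != (a - acc)) is true, then tot=-270, then res=1, then (i=1), then res=0, then (i=2), then res=0, then tot=25, then returns 6
g: tot=3, then acc=6, then (!((a - acc) == (acc - acc))) is true, then tot=-270, then res=1, then res=1, then res=1, then tot=25, then returns 5
6 against 5: the behavior changed.
verdict: not equivalent; witness: a=-5, b=-5
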